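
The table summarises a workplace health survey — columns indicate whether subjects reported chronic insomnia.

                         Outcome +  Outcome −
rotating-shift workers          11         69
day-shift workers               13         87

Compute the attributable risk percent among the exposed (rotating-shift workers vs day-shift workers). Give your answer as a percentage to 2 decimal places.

risk, rotating-shift workers = 11/80 = 0.1375
risk, day-shift workers = 13/100 = 0.1300
AR% = (0.1375 − 0.1300) / 0.1375 = 0.0545 → 5.45%

AR% ≈ 5.45%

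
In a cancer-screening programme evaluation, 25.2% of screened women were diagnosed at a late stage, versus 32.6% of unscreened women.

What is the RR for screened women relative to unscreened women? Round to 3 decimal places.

RR = 0.2520 / 0.3260 = 0.773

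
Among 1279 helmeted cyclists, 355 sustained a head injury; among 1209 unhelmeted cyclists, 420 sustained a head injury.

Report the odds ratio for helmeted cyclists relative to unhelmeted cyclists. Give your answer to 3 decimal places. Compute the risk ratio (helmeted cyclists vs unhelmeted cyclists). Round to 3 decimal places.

OR = (355 × 789) / (924 × 420) = 280095/388080 ≈ 0.722
risk, helmeted cyclists = 355/1279 = 0.2776
risk, unhelmeted cyclists = 420/1209 = 0.3474
RR = 0.2776 / 0.3474 = 0.799

OR = 0.722; RR = 0.799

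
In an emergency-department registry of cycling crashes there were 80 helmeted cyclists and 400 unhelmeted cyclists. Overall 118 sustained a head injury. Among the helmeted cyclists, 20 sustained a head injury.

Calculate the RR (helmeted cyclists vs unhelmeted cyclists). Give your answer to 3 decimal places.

1.020

helmeted cyclists without the outcome: 80 − 20 = 60
unhelmeted cyclists with the outcome: 118 − 20 = 98
unhelmeted cyclists without the outcome: 400 − 98 = 302
risk, helmeted cyclists = 20/80 = 0.2500
risk, unhelmeted cyclists = 98/400 = 0.2450
RR = 0.2500 / 0.2450 = 1.020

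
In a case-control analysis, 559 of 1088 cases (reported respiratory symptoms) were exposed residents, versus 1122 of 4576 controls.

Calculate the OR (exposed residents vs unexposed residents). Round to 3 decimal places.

OR = (559 × 3454) / (1122 × 529) = 1930786/593538 ≈ 3.253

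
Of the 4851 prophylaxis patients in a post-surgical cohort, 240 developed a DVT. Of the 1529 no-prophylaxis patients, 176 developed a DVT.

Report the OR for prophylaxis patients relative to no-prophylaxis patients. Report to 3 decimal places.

OR = (240 × 1353) / (4611 × 176) = 324720/811536 ≈ 0.400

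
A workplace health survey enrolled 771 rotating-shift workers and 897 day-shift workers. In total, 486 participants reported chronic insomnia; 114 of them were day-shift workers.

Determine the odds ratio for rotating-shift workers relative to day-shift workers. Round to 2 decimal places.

rotating-shift workers with the outcome: 486 − 114 = 372
rotating-shift workers without the outcome: 771 − 372 = 399
day-shift workers without the outcome: 897 − 114 = 783
odds, rotating-shift workers = 372/399 = 0.9323
odds, day-shift workers = 114/783 = 0.1456
OR = 0.9323 / 0.1456 = 6.40

OR: 6.40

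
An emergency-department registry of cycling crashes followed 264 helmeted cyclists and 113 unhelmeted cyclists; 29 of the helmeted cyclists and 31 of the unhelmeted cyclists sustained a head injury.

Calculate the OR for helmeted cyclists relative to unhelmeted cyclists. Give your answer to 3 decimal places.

OR = (29 × 82) / (235 × 31) = 2378/7285 ≈ 0.326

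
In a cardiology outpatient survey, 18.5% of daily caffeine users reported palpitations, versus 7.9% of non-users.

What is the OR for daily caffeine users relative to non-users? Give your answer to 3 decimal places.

OR = 2.646

odds, daily caffeine users = 0.1850/0.8150 = 0.2270
odds, non-users = 0.0790/0.9210 = 0.0858
OR = 0.2270 / 0.0858 = 2.646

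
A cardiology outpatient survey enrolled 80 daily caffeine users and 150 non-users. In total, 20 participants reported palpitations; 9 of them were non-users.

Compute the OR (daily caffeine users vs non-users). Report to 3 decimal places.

daily caffeine users with the outcome: 20 − 9 = 11
daily caffeine users without the outcome: 80 − 11 = 69
non-users without the outcome: 150 − 9 = 141
OR = (11 × 141) / (69 × 9) = 1551/621 ≈ 2.498

OR ≈ 2.498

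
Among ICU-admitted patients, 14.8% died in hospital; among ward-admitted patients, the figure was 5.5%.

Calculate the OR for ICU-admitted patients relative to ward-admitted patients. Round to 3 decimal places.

odds, ICU-admitted patients = 0.1480/0.8520 = 0.1737
odds, ward-admitted patients = 0.0550/0.9450 = 0.0582
OR = 0.1737 / 0.0582 = 2.985

OR ≈ 2.985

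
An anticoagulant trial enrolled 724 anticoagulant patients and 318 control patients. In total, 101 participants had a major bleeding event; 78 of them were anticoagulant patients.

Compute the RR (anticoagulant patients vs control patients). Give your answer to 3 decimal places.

anticoagulant patients without the outcome: 724 − 78 = 646
control patients with the outcome: 101 − 78 = 23
control patients without the outcome: 318 − 23 = 295
risk, anticoagulant patients = 78/724 = 0.1077
risk, control patients = 23/318 = 0.0723
RR = 0.1077 / 0.0723 = 1.490

RR ≈ 1.490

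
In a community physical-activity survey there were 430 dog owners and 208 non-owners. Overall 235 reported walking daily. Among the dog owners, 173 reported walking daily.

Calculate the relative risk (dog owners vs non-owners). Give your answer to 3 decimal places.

dog owners without the outcome: 430 − 173 = 257
non-owners with the outcome: 235 − 173 = 62
non-owners without the outcome: 208 − 62 = 146
risk, dog owners = 173/430 = 0.4023
risk, non-owners = 62/208 = 0.2981
RR = 0.4023 / 0.2981 = 1.350

RR = 1.350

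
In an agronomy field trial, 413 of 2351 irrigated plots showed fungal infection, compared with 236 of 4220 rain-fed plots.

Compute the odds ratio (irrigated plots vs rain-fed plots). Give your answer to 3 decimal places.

OR = (413 × 3984) / (1938 × 236) = 1645392/457368 ≈ 3.598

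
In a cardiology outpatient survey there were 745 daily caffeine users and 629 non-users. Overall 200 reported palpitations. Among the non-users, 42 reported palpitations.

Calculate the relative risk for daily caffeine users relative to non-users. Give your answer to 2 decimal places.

daily caffeine users with the outcome: 200 − 42 = 158
daily caffeine users without the outcome: 745 − 158 = 587
non-users without the outcome: 629 − 42 = 587
risk, daily caffeine users = 158/745 = 0.2121
risk, non-users = 42/629 = 0.0668
RR = 0.2121 / 0.0668 = 3.18

RR = 3.18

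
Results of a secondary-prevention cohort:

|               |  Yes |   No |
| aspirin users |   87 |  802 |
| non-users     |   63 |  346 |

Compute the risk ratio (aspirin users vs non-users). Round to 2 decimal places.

risk, aspirin users = 87/889 = 0.0979
risk, non-users = 63/409 = 0.1540
RR = 0.0979 / 0.1540 = 0.64

0.64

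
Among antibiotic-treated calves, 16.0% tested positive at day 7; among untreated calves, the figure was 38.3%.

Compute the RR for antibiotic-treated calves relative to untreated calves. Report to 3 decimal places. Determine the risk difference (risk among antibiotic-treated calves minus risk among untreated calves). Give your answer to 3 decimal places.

RR = 0.418; RD = -0.223

RR = 0.1600 / 0.3830 = 0.418
risk difference = 0.1600 − 0.3830 = -0.223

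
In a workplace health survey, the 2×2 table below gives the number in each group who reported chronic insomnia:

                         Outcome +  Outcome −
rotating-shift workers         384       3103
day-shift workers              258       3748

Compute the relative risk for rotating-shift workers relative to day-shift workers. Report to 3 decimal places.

risk, rotating-shift workers = 384/3487 = 0.1101
risk, day-shift workers = 258/4006 = 0.0644
RR = 0.1101 / 0.0644 = 1.710

1.710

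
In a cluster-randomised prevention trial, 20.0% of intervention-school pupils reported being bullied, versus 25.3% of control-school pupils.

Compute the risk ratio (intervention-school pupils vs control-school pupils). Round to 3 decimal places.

RR = 0.2000 / 0.2530 = 0.791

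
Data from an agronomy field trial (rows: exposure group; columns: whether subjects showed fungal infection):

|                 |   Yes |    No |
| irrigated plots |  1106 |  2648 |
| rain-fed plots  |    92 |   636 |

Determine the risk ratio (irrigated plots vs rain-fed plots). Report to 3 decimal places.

2.331

risk, irrigated plots = 1106/3754 = 0.2946
risk, rain-fed plots = 92/728 = 0.1264
RR = 0.2946 / 0.1264 = 2.331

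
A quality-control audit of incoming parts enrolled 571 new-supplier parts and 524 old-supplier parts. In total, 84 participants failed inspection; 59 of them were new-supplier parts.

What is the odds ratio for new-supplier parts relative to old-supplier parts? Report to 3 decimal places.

2.300

new-supplier parts without the outcome: 571 − 59 = 512
old-supplier parts with the outcome: 84 − 59 = 25
old-supplier parts without the outcome: 524 − 25 = 499
OR = (59 × 499) / (512 × 25) = 29441/12800 ≈ 2.300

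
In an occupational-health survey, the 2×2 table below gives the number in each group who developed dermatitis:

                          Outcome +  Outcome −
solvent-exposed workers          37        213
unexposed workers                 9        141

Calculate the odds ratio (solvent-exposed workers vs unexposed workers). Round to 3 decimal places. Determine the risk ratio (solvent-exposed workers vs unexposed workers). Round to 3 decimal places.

OR = (37 × 141) / (213 × 9) = 5217/1917 ≈ 2.721
risk, solvent-exposed workers = 37/250 = 0.1480
risk, unexposed workers = 9/150 = 0.0600
RR = 0.1480 / 0.0600 = 2.467

OR = 2.721; RR = 2.467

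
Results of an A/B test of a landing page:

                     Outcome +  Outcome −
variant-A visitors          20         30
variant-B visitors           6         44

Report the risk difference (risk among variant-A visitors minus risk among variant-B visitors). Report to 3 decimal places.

RD = 0.280

risk, variant-A visitors = 20/50 = 0.4000
risk, variant-B visitors = 6/50 = 0.1200
risk difference = 0.4000 − 0.1200 = 0.280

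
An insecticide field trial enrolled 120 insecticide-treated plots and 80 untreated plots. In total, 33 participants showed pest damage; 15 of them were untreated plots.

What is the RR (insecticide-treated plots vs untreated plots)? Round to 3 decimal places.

insecticide-treated plots with the outcome: 33 − 15 = 18
insecticide-treated plots without the outcome: 120 − 18 = 102
untreated plots without the outcome: 80 − 15 = 65
risk, insecticide-treated plots = 18/120 = 0.1500
risk, untreated plots = 15/80 = 0.1875
RR = 0.1500 / 0.1875 = 0.800

0.800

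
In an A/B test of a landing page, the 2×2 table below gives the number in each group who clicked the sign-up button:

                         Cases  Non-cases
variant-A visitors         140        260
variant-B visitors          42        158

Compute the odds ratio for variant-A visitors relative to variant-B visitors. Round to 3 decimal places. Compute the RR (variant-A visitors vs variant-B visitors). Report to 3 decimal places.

OR = (140 × 158) / (260 × 42) = 22120/10920 ≈ 2.026
risk, variant-A visitors = 140/400 = 0.3500
risk, variant-B visitors = 42/200 = 0.2100
RR = 0.3500 / 0.2100 = 1.667

OR = 2.026; RR = 1.667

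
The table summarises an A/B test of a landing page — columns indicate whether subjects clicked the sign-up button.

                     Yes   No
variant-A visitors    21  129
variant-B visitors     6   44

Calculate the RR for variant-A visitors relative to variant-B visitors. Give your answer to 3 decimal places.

risk, variant-A visitors = 21/150 = 0.1400
risk, variant-B visitors = 6/50 = 0.1200
RR = 0.1400 / 0.1200 = 1.167

RR: 1.167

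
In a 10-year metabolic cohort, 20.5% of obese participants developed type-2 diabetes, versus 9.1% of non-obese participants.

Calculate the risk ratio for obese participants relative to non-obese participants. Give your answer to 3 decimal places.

RR = 0.2050 / 0.0910 = 2.253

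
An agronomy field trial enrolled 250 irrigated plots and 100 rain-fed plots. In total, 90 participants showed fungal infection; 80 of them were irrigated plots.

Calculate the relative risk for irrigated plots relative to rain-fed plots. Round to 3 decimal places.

irrigated plots without the outcome: 250 − 80 = 170
rain-fed plots with the outcome: 90 − 80 = 10
rain-fed plots without the outcome: 100 − 10 = 90
risk, irrigated plots = 80/250 = 0.3200
risk, rain-fed plots = 10/100 = 0.1000
RR = 0.3200 / 0.1000 = 3.200

3.200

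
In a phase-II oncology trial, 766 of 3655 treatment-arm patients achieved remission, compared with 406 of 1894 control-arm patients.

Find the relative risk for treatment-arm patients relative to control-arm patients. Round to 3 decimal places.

risk, treatment-arm patients = 766/3655 = 0.2096
risk, control-arm patients = 406/1894 = 0.2144
RR = 0.2096 / 0.2144 = 0.978

RR ≈ 0.978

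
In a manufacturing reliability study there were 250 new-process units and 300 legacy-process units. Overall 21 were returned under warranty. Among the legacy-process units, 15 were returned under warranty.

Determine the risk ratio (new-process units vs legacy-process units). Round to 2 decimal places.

0.48

new-process units with the outcome: 21 − 15 = 6
new-process units without the outcome: 250 − 6 = 244
legacy-process units without the outcome: 300 − 15 = 285
risk, new-process units = 6/250 = 0.02400
risk, legacy-process units = 15/300 = 0.05000
RR = 0.02400 / 0.05000 = 0.48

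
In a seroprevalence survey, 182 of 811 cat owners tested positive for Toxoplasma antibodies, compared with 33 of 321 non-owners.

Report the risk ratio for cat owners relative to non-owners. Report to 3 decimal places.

2.183

risk, cat owners = 182/811 = 0.2244
risk, non-owners = 33/321 = 0.1028
RR = 0.2244 / 0.1028 = 2.183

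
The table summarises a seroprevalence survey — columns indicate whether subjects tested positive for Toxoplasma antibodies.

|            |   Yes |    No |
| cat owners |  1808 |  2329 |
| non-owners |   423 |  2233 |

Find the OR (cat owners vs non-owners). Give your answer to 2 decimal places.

OR = (1808 × 2233) / (2329 × 423) = 4037264/985167 ≈ 4.10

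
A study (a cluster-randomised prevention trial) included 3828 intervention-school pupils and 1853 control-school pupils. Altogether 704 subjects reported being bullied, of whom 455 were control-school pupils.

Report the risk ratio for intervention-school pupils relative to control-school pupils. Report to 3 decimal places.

RR ≈ 0.265

intervention-school pupils with the outcome: 704 − 455 = 249
intervention-school pupils without the outcome: 3828 − 249 = 3579
control-school pupils without the outcome: 1853 − 455 = 1398
risk, intervention-school pupils = 249/3828 = 0.0650
risk, control-school pupils = 455/1853 = 0.2455
RR = 0.0650 / 0.2455 = 0.265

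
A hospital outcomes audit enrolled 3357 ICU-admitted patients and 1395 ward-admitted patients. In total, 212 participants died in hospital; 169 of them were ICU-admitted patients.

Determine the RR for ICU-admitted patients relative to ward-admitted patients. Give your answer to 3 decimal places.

ICU-admitted patients without the outcome: 3357 − 169 = 3188
ward-admitted patients with the outcome: 212 − 169 = 43
ward-admitted patients without the outcome: 1395 − 43 = 1352
risk, ICU-admitted patients = 169/3357 = 0.05034
risk, ward-admitted patients = 43/1395 = 0.03082
RR = 0.05034 / 0.03082 = 1.633

RR: 1.633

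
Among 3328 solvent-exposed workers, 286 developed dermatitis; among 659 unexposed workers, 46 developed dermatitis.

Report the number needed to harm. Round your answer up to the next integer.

risk, solvent-exposed workers = 286/3328 = 0.085938
risk, unexposed workers = 46/659 = 0.069803
absolute risk difference = 0.016135
1 / 0.016135 = 61.977 → round up → 62

62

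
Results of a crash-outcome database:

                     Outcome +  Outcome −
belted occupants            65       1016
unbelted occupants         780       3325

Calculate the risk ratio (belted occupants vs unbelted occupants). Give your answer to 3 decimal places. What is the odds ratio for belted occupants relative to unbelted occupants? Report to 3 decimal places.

risk, belted occupants = 65/1081 = 0.0601
risk, unbelted occupants = 780/4105 = 0.1900
RR = 0.0601 / 0.1900 = 0.316
OR = (65 × 3325) / (1016 × 780) = 216125/792480 ≈ 0.273

RR = 0.316; OR = 0.273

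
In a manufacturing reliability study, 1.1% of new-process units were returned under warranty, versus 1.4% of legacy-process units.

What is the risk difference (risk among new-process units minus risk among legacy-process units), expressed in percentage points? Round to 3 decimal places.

risk difference = 0.01100 − 0.01400 = -0.00300 → -0.300 percentage points

RD ≈ -0.300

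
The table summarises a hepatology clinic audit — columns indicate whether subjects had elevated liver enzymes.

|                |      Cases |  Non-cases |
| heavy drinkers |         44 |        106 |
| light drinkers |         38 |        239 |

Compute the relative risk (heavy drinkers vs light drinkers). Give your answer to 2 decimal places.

RR ≈ 2.14

risk, heavy drinkers = 44/150 = 0.2933
risk, light drinkers = 38/277 = 0.1372
RR = 0.2933 / 0.1372 = 2.14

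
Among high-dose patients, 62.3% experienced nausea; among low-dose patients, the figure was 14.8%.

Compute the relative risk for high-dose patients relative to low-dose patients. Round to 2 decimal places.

RR = 0.6230 / 0.1480 = 4.21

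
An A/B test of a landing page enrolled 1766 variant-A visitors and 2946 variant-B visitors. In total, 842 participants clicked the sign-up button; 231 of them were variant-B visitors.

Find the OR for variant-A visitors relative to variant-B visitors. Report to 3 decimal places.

OR ≈ 6.218

variant-A visitors with the outcome: 842 − 231 = 611
variant-A visitors without the outcome: 1766 − 611 = 1155
variant-B visitors without the outcome: 2946 − 231 = 2715
OR = (611 × 2715) / (1155 × 231) = 1658865/266805 ≈ 6.218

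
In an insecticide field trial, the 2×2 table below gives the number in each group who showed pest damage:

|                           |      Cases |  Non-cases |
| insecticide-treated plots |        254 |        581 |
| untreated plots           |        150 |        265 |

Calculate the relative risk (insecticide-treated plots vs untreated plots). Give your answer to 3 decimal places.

risk, insecticide-treated plots = 254/835 = 0.3042
risk, untreated plots = 150/415 = 0.3614
RR = 0.3042 / 0.3614 = 0.842

RR = 0.842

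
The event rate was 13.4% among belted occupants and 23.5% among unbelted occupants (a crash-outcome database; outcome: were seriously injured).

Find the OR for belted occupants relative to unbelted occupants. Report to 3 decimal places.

OR = 0.504

odds, belted occupants = 0.1340/0.8660 = 0.1547
odds, unbelted occupants = 0.2350/0.7650 = 0.3072
OR = 0.1547 / 0.3072 = 0.504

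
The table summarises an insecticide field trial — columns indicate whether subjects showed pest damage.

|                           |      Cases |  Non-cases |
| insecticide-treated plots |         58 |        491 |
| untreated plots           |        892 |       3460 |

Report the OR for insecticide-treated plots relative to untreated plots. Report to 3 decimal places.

OR = (58 × 3460) / (491 × 892) = 200680/437972 ≈ 0.458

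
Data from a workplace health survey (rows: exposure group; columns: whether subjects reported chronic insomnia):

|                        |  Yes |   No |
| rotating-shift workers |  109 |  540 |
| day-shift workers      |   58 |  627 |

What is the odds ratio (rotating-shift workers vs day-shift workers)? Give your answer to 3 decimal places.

OR = (109 × 627) / (540 × 58) = 68343/31320 ≈ 2.182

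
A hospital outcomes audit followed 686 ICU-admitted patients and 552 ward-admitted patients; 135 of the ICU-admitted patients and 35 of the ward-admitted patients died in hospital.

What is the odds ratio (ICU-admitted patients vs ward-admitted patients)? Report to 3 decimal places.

OR = (135 × 517) / (551 × 35) = 69795/19285 ≈ 3.619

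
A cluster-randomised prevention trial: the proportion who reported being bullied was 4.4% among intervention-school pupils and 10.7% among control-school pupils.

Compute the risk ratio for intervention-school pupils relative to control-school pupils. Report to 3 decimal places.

RR = 0.04400 / 0.10700 = 0.411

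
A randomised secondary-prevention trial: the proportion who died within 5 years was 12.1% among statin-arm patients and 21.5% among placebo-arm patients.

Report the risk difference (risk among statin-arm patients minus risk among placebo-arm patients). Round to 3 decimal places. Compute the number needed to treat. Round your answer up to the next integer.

risk difference = 0.1210 − 0.2150 = -0.094
absolute risk difference = 0.094000
1 / 0.094000 = 10.638 → round up → 11

RD = -0.094; NNT = 11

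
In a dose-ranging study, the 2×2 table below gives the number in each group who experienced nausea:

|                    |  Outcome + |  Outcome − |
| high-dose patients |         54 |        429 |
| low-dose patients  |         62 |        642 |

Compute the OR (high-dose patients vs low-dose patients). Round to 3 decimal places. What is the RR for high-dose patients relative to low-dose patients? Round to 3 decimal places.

OR = 1.303; RR = 1.269

odds, high-dose patients = 54/429 = 0.1259
odds, low-dose patients = 62/642 = 0.0966
OR = 0.1259 / 0.0966 = 1.303
risk, high-dose patients = 54/483 = 0.1118
risk, low-dose patients = 62/704 = 0.0881
RR = 0.1118 / 0.0881 = 1.269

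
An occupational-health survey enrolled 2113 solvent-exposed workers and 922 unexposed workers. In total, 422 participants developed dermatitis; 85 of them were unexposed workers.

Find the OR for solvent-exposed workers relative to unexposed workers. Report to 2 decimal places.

solvent-exposed workers with the outcome: 422 − 85 = 337
solvent-exposed workers without the outcome: 2113 − 337 = 1776
unexposed workers without the outcome: 922 − 85 = 837
OR = (337 × 837) / (1776 × 85) = 282069/150960 ≈ 1.87

OR: 1.87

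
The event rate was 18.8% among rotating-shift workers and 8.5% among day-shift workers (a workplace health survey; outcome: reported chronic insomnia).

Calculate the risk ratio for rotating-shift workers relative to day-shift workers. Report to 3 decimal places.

RR = 0.1880 / 0.0850 = 2.212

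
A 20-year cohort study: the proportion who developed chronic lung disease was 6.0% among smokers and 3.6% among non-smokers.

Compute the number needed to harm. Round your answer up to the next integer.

NNH: 42

absolute risk difference = 0.024000
1 / 0.024000 = 41.667 → round up → 42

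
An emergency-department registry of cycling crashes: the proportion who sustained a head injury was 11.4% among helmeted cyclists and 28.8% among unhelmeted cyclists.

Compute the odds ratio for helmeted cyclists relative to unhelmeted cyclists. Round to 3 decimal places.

odds, helmeted cyclists = 0.1140/0.8860 = 0.1287
odds, unhelmeted cyclists = 0.2880/0.7120 = 0.4045
OR = 0.1287 / 0.4045 = 0.318

0.318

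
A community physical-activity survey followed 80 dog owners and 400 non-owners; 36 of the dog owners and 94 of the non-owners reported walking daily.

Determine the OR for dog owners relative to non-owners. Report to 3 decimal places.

OR = (36 × 306) / (44 × 94) = 11016/4136 ≈ 2.663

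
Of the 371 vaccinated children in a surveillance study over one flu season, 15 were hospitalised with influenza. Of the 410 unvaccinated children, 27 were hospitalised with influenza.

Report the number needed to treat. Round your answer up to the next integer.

NNT: 40

risk, vaccinated children = 15/371 = 0.040431
risk, unvaccinated children = 27/410 = 0.065854
absolute risk difference = 0.025422
1 / 0.025422 = 39.336 → round up → 40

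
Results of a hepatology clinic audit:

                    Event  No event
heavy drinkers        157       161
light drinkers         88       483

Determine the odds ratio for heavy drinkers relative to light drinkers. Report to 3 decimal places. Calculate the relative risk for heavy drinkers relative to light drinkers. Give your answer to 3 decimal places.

OR = (157 × 483) / (161 × 88) = 75831/14168 ≈ 5.352
risk, heavy drinkers = 157/318 = 0.4937
risk, light drinkers = 88/571 = 0.1541
RR = 0.4937 / 0.1541 = 3.204

OR = 5.352; RR = 3.204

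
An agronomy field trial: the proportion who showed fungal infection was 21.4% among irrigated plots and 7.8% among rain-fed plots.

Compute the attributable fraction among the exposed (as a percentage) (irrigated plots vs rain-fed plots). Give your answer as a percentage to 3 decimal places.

AR% = (0.2140 − 0.0780) / 0.2140 = 0.6355 → 63.551%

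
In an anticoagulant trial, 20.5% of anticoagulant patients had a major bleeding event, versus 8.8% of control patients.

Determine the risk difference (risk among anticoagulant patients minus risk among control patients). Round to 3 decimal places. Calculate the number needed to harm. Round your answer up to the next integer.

RD = 0.117; NNH = 9

risk difference = 0.2050 − 0.0880 = 0.117
absolute risk difference = 0.117000
1 / 0.117000 = 8.547 → round up → 9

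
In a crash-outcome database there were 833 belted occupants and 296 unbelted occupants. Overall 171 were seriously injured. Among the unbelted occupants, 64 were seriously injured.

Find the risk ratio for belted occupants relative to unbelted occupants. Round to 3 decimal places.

belted occupants with the outcome: 171 − 64 = 107
belted occupants without the outcome: 833 − 107 = 726
unbelted occupants without the outcome: 296 − 64 = 232
risk, belted occupants = 107/833 = 0.1285
risk, unbelted occupants = 64/296 = 0.2162
RR = 0.1285 / 0.2162 = 0.594

0.594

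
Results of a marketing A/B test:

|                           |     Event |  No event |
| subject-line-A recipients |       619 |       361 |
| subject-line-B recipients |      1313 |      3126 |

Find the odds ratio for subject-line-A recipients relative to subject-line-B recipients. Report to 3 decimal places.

OR = (619 × 3126) / (361 × 1313) = 1934994/473993 ≈ 4.082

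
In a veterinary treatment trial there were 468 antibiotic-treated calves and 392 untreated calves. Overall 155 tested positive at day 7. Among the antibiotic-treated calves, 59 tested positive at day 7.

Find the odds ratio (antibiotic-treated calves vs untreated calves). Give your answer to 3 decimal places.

OR = 0.445

antibiotic-treated calves without the outcome: 468 − 59 = 409
untreated calves with the outcome: 155 − 59 = 96
untreated calves without the outcome: 392 − 96 = 296
OR = (59 × 296) / (409 × 96) = 17464/39264 ≈ 0.445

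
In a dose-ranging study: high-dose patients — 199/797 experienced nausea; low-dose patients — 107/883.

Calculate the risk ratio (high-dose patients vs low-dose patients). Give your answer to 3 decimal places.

RR ≈ 2.060

risk, high-dose patients = 199/797 = 0.2497
risk, low-dose patients = 107/883 = 0.1212
RR = 0.2497 / 0.1212 = 2.060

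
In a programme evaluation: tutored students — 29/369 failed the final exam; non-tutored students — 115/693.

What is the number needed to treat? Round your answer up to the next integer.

12

risk, tutored students = 29/369 = 0.078591
risk, non-tutored students = 115/693 = 0.165945
absolute risk difference = 0.087354
1 / 0.087354 = 11.448 → round up → 12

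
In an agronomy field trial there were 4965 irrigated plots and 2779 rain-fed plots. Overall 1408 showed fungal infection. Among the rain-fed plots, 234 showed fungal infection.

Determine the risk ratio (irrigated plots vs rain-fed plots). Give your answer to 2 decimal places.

2.81

irrigated plots with the outcome: 1408 − 234 = 1174
irrigated plots without the outcome: 4965 − 1174 = 3791
rain-fed plots without the outcome: 2779 − 234 = 2545
risk, irrigated plots = 1174/4965 = 0.2365
risk, rain-fed plots = 234/2779 = 0.0842
RR = 0.2365 / 0.0842 = 2.81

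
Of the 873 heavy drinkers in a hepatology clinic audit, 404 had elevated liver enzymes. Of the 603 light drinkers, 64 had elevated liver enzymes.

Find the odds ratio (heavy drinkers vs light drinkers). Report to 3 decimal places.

OR = (404 × 539) / (469 × 64) = 217756/30016 ≈ 7.255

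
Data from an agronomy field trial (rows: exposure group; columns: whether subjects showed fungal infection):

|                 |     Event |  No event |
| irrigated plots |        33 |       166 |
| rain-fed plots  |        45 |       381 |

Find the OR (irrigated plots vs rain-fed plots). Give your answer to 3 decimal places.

OR = (33 × 381) / (166 × 45) = 12573/7470 ≈ 1.683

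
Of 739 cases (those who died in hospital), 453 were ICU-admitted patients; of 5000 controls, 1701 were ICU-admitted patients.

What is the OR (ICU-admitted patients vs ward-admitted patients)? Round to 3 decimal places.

OR = (453 × 3299) / (1701 × 286) = 1494447/486486 ≈ 3.072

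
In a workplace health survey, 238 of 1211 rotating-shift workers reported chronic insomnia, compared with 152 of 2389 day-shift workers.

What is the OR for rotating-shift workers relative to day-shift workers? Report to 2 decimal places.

OR = (238 × 2237) / (973 × 152) = 532406/147896 ≈ 3.60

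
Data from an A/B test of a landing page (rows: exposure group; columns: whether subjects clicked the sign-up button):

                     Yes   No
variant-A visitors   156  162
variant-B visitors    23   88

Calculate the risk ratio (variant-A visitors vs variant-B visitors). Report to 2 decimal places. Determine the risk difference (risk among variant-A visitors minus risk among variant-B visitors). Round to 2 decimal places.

RR = 2.37; RD = 0.28

risk, variant-A visitors = 156/318 = 0.4906
risk, variant-B visitors = 23/111 = 0.2072
RR = 0.4906 / 0.2072 = 2.37
risk difference = 0.4906 − 0.2072 = 0.28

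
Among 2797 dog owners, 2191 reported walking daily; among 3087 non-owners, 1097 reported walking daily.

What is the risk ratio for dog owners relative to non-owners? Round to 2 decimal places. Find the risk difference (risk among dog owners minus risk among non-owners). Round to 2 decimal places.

RR = 2.20; RD = 0.43

risk, dog owners = 2191/2797 = 0.7833
risk, non-owners = 1097/3087 = 0.3554
RR = 0.7833 / 0.3554 = 2.20
risk difference = 0.7833 − 0.3554 = 0.43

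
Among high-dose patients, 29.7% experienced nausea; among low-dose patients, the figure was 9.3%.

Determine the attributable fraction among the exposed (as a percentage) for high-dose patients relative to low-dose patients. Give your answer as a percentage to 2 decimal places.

AR% = (0.2970 − 0.0930) / 0.2970 = 0.6869 → 68.69%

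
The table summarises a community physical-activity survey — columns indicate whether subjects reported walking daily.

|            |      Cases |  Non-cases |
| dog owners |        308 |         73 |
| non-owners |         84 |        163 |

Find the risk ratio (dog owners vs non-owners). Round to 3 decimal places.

risk, dog owners = 308/381 = 0.8084
risk, non-owners = 84/247 = 0.3401
RR = 0.8084 / 0.3401 = 2.377

RR ≈ 2.377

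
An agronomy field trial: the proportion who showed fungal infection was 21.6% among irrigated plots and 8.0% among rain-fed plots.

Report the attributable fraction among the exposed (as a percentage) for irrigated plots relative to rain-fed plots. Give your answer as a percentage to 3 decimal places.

AR% = (0.2160 − 0.0800) / 0.2160 = 0.6296 → 62.963%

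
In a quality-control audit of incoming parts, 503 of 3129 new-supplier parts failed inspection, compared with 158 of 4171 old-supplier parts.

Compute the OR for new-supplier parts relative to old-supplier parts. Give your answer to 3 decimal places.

OR = 4.865

odds, new-supplier parts = 503/2626 = 0.19155
odds, old-supplier parts = 158/4013 = 0.03937
OR = 0.19155 / 0.03937 = 4.865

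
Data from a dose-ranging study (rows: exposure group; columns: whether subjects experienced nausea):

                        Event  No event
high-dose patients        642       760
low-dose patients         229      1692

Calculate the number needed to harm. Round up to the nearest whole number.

NNH = 3

risk, high-dose patients = 642/1402 = 0.457917
risk, low-dose patients = 229/1921 = 0.119209
absolute risk difference = 0.338709
1 / 0.338709 = 2.952 → round up → 3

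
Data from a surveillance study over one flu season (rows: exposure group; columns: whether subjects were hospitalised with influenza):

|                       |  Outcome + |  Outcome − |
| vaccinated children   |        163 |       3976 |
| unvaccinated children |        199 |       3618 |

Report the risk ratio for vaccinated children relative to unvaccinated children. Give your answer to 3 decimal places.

risk, vaccinated children = 163/4139 = 0.03938
risk, unvaccinated children = 199/3817 = 0.05214
RR = 0.03938 / 0.05214 = 0.755

0.755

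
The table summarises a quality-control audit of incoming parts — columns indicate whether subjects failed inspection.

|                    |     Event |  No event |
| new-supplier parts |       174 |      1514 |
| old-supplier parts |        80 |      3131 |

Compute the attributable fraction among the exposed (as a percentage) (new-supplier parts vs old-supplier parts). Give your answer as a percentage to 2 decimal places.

risk, new-supplier parts = 174/1688 = 0.10308
risk, old-supplier parts = 80/3211 = 0.02491
AR% = (0.10308 − 0.02491) / 0.10308 = 0.7583 → 75.83%

AR% ≈ 75.83%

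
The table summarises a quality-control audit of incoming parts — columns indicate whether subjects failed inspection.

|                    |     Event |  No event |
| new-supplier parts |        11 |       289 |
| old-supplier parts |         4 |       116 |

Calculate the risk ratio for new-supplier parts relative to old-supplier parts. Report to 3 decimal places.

RR ≈ 1.100

risk, new-supplier parts = 11/300 = 0.03667
risk, old-supplier parts = 4/120 = 0.03333
RR = 0.03667 / 0.03333 = 1.100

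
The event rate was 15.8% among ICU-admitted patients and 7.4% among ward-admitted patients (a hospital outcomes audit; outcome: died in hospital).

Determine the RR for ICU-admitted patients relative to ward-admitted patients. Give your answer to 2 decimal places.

RR = 0.1580 / 0.0740 = 2.14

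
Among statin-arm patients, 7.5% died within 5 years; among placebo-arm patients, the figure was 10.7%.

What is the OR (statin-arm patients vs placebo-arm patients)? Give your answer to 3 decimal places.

0.677

odds, statin-arm patients = 0.0750/0.9250 = 0.0811
odds, placebo-arm patients = 0.1070/0.8930 = 0.1198
OR = 0.0811 / 0.1198 = 0.677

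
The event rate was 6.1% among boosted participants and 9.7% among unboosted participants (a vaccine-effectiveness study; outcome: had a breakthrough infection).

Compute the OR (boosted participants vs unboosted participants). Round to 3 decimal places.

OR ≈ 0.605

odds, boosted participants = 0.0610/0.9390 = 0.0650
odds, unboosted participants = 0.0970/0.9030 = 0.1074
OR = 0.0650 / 0.1074 = 0.605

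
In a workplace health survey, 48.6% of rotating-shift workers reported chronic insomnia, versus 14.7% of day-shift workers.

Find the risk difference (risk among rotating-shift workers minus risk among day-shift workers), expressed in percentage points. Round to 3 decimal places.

risk difference = 0.4860 − 0.1470 = 0.3390 → 33.900 percentage points

RD ≈ 33.900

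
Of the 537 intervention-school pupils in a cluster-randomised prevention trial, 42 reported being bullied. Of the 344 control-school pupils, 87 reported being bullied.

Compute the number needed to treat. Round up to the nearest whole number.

risk, intervention-school pupils = 42/537 = 0.078212
risk, control-school pupils = 87/344 = 0.252907
absolute risk difference = 0.174695
1 / 0.174695 = 5.724 → round up → 6

6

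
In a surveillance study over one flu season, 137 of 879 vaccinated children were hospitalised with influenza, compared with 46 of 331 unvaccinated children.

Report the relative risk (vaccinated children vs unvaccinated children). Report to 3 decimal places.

RR: 1.122

risk, vaccinated children = 137/879 = 0.1559
risk, unvaccinated children = 46/331 = 0.1390
RR = 0.1559 / 0.1390 = 1.122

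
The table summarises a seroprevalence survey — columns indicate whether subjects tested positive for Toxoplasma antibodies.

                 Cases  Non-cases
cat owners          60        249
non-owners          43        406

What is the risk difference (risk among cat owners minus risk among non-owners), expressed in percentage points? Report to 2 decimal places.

risk, cat owners = 60/309 = 0.1942
risk, non-owners = 43/449 = 0.0958
risk difference = 0.1942 − 0.0958 = 0.0984 → 9.84 percentage points

9.84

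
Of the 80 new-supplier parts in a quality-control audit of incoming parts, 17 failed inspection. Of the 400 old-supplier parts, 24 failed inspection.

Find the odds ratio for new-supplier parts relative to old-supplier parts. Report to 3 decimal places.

OR = (17 × 376) / (63 × 24) = 6392/1512 ≈ 4.228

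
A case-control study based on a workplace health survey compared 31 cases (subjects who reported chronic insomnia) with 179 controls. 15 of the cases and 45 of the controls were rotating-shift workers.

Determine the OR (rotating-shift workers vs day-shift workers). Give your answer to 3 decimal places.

OR = (15 × 134) / (45 × 16) = 2010/720 ≈ 2.792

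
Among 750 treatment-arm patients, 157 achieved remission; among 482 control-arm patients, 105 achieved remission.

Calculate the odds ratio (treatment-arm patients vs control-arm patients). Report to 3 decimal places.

OR = 0.951

odds, treatment-arm patients = 157/593 = 0.2648
odds, control-arm patients = 105/377 = 0.2785
OR = 0.2648 / 0.2785 = 0.951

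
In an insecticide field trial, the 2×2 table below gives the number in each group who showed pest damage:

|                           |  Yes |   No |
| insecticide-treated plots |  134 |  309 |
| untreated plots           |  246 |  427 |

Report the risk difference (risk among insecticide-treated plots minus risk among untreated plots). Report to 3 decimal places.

risk, insecticide-treated plots = 134/443 = 0.3025
risk, untreated plots = 246/673 = 0.3655
risk difference = 0.3025 − 0.3655 = -0.063

RD ≈ -0.063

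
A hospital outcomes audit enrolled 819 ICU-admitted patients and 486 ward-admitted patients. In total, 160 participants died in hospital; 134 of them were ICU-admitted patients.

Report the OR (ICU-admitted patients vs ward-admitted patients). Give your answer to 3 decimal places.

3.461

ICU-admitted patients without the outcome: 819 − 134 = 685
ward-admitted patients with the outcome: 160 − 134 = 26
ward-admitted patients without the outcome: 486 − 26 = 460
OR = (134 × 460) / (685 × 26) = 61640/17810 ≈ 3.461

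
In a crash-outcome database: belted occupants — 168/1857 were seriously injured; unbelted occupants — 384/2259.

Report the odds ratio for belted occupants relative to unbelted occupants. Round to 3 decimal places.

OR = (168 × 1875) / (1689 × 384) = 315000/648576 ≈ 0.486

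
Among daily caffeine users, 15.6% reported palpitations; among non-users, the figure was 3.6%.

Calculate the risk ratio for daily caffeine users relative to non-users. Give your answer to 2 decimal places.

RR = 0.15600 / 0.03600 = 4.33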